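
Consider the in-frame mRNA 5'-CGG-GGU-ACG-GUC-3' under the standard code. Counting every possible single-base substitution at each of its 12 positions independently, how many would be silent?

Codon 1 (CGG, Arg): 4 synonymous substitutions.
Codon 2 (GGU, Gly): 3 synonymous substitutions.
Codon 3 (ACG, Thr): 3 synonymous substitutions.
Codon 4 (GUC, Val): 3 synonymous substitutions.
Total: 4 + 3 + 3 + 3 = 13.

13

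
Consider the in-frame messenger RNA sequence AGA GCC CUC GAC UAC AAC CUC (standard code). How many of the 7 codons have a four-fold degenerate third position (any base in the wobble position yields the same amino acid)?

3

Codon 1 AGA (Arg): third position 2-fold.
Codon 2 GCC (Ala): third position 4-fold.
Codon 3 CUC (Leu): third position 4-fold.
Codon 4 GAC (Asp): third position 2-fold.
Codon 5 UAC (Tyr): third position 2-fold.
Codon 6 AAC (Asn): third position 2-fold.
Codon 7 CUC (Leu): third position 4-fold.
Four-fold degenerate third positions: 3.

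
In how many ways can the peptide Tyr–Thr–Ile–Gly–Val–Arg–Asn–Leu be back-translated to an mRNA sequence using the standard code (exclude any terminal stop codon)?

Tyr: 2 codons.
Thr: 4 codons.
Ile: 3 codons.
Gly: 4 codons.
Val: 4 codons.
Arg: 6 codons.
Asn: 2 codons.
Leu: 6 codons.
2 × 4 × 3 × 4 × 4 × 6 × 2 × 6 = 27648.

27648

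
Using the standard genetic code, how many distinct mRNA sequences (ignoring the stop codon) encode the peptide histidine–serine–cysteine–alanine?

His: 2 codons.
Ser: 6 codons.
Cys: 2 codons.
Ala: 4 codons.
2 × 6 × 2 × 4 = 96.

96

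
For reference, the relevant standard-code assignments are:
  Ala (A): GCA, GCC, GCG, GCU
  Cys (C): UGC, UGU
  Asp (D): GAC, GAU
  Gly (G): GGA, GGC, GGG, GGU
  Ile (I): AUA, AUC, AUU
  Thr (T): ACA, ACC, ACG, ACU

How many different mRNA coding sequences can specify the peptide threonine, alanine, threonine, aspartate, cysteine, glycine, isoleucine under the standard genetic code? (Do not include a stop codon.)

Thr: 4 codons.
Ala: 4 codons.
Thr: 4 codons.
Asp: 2 codons.
Cys: 2 codons.
Gly: 4 codons.
Ile: 3 codons.
4 × 4 × 4 × 2 × 2 × 4 × 3 = 3072.

3072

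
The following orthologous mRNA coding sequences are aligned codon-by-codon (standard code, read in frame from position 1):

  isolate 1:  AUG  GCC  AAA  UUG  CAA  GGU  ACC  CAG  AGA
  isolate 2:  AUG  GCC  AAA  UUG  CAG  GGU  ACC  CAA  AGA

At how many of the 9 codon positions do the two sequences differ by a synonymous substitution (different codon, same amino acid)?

Codon 1: AUG Met / AUG Met — identical.
Codon 2: GCC Ala / GCC Ala — identical.
Codon 3: AAA Lys / AAA Lys — identical.
Codon 4: UUG Leu / UUG Leu — identical.
Codon 5: CAA Gln / CAG Gln — synonymous.
Codon 6: GGU Gly / GGU Gly — identical.
Codon 7: ACC Thr / ACC Thr — identical.
Codon 8: CAG Gln / CAA Gln — synonymous.
Codon 9: AGA Arg / AGA Arg — identical.
Synonymous differences: 2.

2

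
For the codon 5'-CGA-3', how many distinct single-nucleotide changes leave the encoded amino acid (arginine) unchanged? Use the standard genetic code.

4

Position 1: AGA → 1 synonymous.
Position 2: none → 0 synonymous.
Position 3: CGU, CGC, CGG → 3 synonymous.
Total: 1 + 0 + 3 = 4.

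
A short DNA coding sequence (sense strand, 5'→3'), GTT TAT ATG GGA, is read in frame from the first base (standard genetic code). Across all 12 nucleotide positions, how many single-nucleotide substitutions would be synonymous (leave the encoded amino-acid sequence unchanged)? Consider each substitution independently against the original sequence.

7

Codon 1 (GTT, Val): 3 synonymous substitutions.
Codon 2 (TAT, Tyr): 1 synonymous substitution.
Codon 3 (ATG, Met): 0 synonymous substitutions.
Codon 4 (GGA, Gly): 3 synonymous substitutions.
Total: 3 + 1 + 0 + 3 = 7.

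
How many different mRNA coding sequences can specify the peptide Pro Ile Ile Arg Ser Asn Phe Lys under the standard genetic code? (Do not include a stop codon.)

Pro: 4 codons.
Ile: 3 codons.
Ile: 3 codons.
Arg: 6 codons.
Ser: 6 codons.
Asn: 2 codons.
Phe: 2 codons.
Lys: 2 codons.
4 × 3 × 3 × 6 × 6 × 2 × 2 × 2 = 10368.

10368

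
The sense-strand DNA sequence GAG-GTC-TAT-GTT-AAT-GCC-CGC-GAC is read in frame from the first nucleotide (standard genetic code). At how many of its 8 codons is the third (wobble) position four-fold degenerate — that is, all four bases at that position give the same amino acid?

Codon 1 GAG (Glu): third position 2-fold.
Codon 2 GTC (Val): third position 4-fold.
Codon 3 TAT (Tyr): third position 2-fold.
Codon 4 GTT (Val): third position 4-fold.
Codon 5 AAT (Asn): third position 2-fold.
Codon 6 GCC (Ala): third position 4-fold.
Codon 7 CGC (Arg): third position 4-fold.
Codon 8 GAC (Asp): third position 2-fold.
Four-fold degenerate third positions: 4.

4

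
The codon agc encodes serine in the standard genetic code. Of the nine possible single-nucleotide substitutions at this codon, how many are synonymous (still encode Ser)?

1

Position 1: none → 0 synonymous.
Position 2: none → 0 synonymous.
Position 3: AGU → 1 synonymous.
Total: 0 + 0 + 1 = 1.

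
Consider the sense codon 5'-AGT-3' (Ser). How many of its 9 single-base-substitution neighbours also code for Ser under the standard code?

Position 1: none → 0 synonymous.
Position 2: none → 0 synonymous.
Position 3: AGC → 1 synonymous.
Total: 0 + 0 + 1 = 1.

1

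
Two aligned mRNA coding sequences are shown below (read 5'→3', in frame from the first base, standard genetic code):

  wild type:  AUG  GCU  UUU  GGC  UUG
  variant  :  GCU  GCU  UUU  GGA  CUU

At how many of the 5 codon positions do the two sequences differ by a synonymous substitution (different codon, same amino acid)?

Codon 1: AUG Met / GCU Ala — nonsynonymous.
Codon 2: GCU Ala / GCU Ala — identical.
Codon 3: UUU Phe / UUU Phe — identical.
Codon 4: GGC Gly / GGA Gly — synonymous.
Codon 5: UUG Leu / CUU Leu — synonymous.
Synonymous differences: 2.

2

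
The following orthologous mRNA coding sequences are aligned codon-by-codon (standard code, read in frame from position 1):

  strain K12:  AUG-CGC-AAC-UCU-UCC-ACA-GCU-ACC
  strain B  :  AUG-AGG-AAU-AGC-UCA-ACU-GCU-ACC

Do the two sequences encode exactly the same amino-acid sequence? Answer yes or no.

Codon 1: AUG Met / AUG Met — identical.
Codon 2: CGC Arg / AGG Arg — synonymous.
Codon 3: AAC Asn / AAU Asn — synonymous.
Codon 4: UCU Ser / AGC Ser — synonymous.
Codon 5: UCC Ser / UCA Ser — synonymous.
Codon 6: ACA Thr / ACU Thr — synonymous.
Codon 7: GCU Ala / GCU Ala — identical.
Codon 8: ACC Thr / ACC Thr — identical.
Nonsynonymous differences: 0 → same protein.

yes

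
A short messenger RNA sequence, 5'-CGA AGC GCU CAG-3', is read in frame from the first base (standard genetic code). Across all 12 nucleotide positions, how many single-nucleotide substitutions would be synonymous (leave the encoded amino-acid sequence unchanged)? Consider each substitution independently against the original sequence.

Codon 1 (CGA, Arg): 4 synonymous substitutions.
Codon 2 (AGC, Ser): 1 synonymous substitution.
Codon 3 (GCU, Ala): 3 synonymous substitutions.
Codon 4 (CAG, Gln): 1 synonymous substitution.
Total: 4 + 1 + 3 + 1 = 9.

9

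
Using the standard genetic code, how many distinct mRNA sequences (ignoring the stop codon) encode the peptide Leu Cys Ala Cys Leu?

576

Leu: 6 codons.
Cys: 2 codons.
Ala: 4 codons.
Cys: 2 codons.
Leu: 6 codons.
6 × 2 × 4 × 2 × 6 = 576.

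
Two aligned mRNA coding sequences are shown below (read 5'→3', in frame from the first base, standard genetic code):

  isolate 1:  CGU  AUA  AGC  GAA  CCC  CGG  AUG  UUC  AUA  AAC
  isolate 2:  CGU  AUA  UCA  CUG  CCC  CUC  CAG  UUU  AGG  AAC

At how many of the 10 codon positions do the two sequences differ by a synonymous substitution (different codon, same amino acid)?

2

Codon 1: CGU Arg / CGU Arg — identical.
Codon 2: AUA Ile / AUA Ile — identical.
Codon 3: AGC Ser / UCA Ser — synonymous.
Codon 4: GAA Glu / CUG Leu — nonsynonymous.
Codon 5: CCC Pro / CCC Pro — identical.
Codon 6: CGG Arg / CUC Leu — nonsynonymous.
Codon 7: AUG Met / CAG Gln — nonsynonymous.
Codon 8: UUC Phe / UUU Phe — synonymous.
Codon 9: AUA Ile / AGG Arg — nonsynonymous.
Codon 10: AAC Asn / AAC Asn — identical.
Synonymous differences: 2.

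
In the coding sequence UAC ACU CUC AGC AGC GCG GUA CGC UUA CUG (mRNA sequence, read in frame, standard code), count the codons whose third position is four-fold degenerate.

Codon 1 UAC (Tyr): third position 2-fold.
Codon 2 ACU (Thr): third position 4-fold.
Codon 3 CUC (Leu): third position 4-fold.
Codon 4 AGC (Ser): third position 2-fold.
Codon 5 AGC (Ser): third position 2-fold.
Codon 6 GCG (Ala): third position 4-fold.
Codon 7 GUA (Val): third position 4-fold.
Codon 8 CGC (Arg): third position 4-fold.
Codon 9 UUA (Leu): third position 2-fold.
Codon 10 CUG (Leu): third position 4-fold.
Four-fold degenerate third positions: 6.

6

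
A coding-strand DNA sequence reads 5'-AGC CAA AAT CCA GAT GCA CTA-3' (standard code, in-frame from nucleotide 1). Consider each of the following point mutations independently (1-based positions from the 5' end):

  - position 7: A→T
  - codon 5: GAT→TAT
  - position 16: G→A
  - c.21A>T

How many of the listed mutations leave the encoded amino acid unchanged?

1

Codon 3: AAT (Asn) → TAT (Tyr) — missense.
Codon 5: GAT (Asp) → TAT (Tyr) — missense.
Codon 6: GCA (Ala) → ACA (Thr) — missense.
Codon 7: CTA (Leu) → CTT (Leu) — synonymous.
Synonymous: 1 of 4.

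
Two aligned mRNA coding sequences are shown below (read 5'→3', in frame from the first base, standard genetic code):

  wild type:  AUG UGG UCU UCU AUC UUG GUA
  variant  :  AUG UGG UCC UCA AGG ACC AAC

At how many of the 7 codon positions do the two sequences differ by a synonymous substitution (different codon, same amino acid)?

Codon 1: AUG Met / AUG Met — identical.
Codon 2: UGG Trp / UGG Trp — identical.
Codon 3: UCU Ser / UCC Ser — synonymous.
Codon 4: UCU Ser / UCA Ser — synonymous.
Codon 5: AUC Ile / AGG Arg — nonsynonymous.
Codon 6: UUG Leu / ACC Thr — nonsynonymous.
Codon 7: GUA Val / AAC Asn — nonsynonymous.
Synonymous differences: 2.

2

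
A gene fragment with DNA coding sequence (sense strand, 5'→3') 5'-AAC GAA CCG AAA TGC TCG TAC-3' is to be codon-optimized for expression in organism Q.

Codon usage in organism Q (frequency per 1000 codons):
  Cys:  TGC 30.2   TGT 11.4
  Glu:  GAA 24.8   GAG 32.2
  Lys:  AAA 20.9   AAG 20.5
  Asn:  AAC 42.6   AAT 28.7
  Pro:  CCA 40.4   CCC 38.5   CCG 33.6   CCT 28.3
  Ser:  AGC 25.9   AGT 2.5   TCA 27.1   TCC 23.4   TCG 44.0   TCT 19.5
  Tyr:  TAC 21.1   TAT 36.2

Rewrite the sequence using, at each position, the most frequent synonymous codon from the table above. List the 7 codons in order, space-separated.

Codon 1 (Asn): best is AAC at 42.6.
Codon 2 (Glu): best is GAG at 32.2.
Codon 3 (Pro): best is CCA at 40.4.
Codon 4 (Lys): best is AAA at 20.9.
Codon 5 (Cys): best is TGC at 30.2.
Codon 6 (Ser): best is TCG at 44.0.
Codon 7 (Tyr): best is TAT at 36.2.

AAC GAG CCA AAA TGC TCG TAT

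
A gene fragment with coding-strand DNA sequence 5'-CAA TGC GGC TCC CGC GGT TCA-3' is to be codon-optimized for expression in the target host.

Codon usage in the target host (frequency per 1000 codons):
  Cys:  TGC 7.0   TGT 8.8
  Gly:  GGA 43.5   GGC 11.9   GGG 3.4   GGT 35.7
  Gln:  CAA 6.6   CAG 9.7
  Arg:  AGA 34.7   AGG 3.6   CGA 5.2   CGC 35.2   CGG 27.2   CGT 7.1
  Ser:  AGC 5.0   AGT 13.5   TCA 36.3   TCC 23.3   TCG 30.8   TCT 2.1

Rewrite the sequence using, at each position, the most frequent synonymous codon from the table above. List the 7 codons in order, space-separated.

CAG TGT GGA TCA CGC GGA TCA

Codon 1 (Gln): best is CAG at 9.7.
Codon 2 (Cys): best is TGT at 8.8.
Codon 3 (Gly): best is GGA at 43.5.
Codon 4 (Ser): best is TCA at 36.3.
Codon 5 (Arg): best is CGC at 35.2.
Codon 6 (Gly): best is GGA at 43.5.
Codon 7 (Ser): best is TCA at 36.3.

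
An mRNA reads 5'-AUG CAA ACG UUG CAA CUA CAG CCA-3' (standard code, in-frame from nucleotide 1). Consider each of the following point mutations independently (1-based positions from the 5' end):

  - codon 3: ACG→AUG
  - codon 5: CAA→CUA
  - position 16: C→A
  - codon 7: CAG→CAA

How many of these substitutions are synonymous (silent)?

Codon 3: ACG (Thr) → AUG (Met) — missense.
Codon 5: CAA (Gln) → CUA (Leu) — missense.
Codon 6: CUA (Leu) → AUA (Ile) — missense.
Codon 7: CAG (Gln) → CAA (Gln) — synonymous.
Synonymous: 1 of 4.

1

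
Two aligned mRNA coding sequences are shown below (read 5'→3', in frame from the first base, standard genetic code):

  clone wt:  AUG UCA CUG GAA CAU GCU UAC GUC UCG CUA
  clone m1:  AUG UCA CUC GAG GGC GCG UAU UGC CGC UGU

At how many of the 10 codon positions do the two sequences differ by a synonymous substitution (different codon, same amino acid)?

Codon 1: AUG Met / AUG Met — identical.
Codon 2: UCA Ser / UCA Ser — identical.
Codon 3: CUG Leu / CUC Leu — synonymous.
Codon 4: GAA Glu / GAG Glu — synonymous.
Codon 5: CAU His / GGC Gly — nonsynonymous.
Codon 6: GCU Ala / GCG Ala — synonymous.
Codon 7: UAC Tyr / UAU Tyr — synonymous.
Codon 8: GUC Val / UGC Cys — nonsynonymous.
Codon 9: UCG Ser / CGC Arg — nonsynonymous.
Codon 10: CUA Leu / UGU Cys — nonsynonymous.
Synonymous differences: 4.

4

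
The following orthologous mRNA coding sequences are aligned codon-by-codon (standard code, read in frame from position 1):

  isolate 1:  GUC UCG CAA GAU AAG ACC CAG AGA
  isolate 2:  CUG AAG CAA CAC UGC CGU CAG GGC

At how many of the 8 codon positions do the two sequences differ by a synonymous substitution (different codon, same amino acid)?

Codon 1: GUC Val / CUG Leu — nonsynonymous.
Codon 2: UCG Ser / AAG Lys — nonsynonymous.
Codon 3: CAA Gln / CAA Gln — identical.
Codon 4: GAU Asp / CAC His — nonsynonymous.
Codon 5: AAG Lys / UGC Cys — nonsynonymous.
Codon 6: ACC Thr / CGU Arg — nonsynonymous.
Codon 7: CAG Gln / CAG Gln — identical.
Codon 8: AGA Arg / GGC Gly — nonsynonymous.
Synonymous differences: 0.

0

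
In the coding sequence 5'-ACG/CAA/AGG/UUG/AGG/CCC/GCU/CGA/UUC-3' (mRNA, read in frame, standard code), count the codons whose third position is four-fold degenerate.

4

Codon 1 ACG (Thr): third position 4-fold.
Codon 2 CAA (Gln): third position 2-fold.
Codon 3 AGG (Arg): third position 2-fold.
Codon 4 UUG (Leu): third position 2-fold.
Codon 5 AGG (Arg): third position 2-fold.
Codon 6 CCC (Pro): third position 4-fold.
Codon 7 GCU (Ala): third position 4-fold.
Codon 8 CGA (Arg): third position 4-fold.
Codon 9 UUC (Phe): third position 2-fold.
Four-fold degenerate third positions: 4.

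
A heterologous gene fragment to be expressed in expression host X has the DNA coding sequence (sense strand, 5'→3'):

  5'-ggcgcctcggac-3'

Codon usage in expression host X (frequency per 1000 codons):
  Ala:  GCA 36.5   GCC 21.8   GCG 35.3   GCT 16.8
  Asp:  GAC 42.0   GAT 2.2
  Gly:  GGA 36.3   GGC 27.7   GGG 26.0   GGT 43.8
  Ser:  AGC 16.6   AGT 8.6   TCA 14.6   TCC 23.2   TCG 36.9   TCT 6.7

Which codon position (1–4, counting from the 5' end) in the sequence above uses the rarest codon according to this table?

Codon 1 GGC (Gly): 27.7 per 1000.
Codon 2 GCC (Ala): 21.8 per 1000.
Codon 3 TCG (Ser): 36.9 per 1000.
Codon 4 GAC (Asp): 42.0 per 1000.
Lowest frequency is 21.8 at codon 2.

2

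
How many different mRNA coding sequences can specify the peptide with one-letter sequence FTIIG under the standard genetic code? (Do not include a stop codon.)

288

Phe: 2 codons.
Thr: 4 codons.
Ile: 3 codons.
Ile: 3 codons.
Gly: 4 codons.
2 × 4 × 3 × 3 × 4 = 288.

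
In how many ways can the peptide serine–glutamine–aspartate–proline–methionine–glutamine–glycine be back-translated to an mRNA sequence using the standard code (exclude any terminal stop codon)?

Ser: 6 codons.
Gln: 2 codons.
Asp: 2 codons.
Pro: 4 codons.
Met: 1 codon.
Gln: 2 codons.
Gly: 4 codons.
6 × 2 × 2 × 4 × 1 × 2 × 4 = 768.

768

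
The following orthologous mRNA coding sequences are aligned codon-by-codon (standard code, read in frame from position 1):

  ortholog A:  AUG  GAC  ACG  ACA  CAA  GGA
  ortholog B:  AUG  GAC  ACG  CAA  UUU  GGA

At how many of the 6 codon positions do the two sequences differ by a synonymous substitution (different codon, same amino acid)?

0

Codon 1: AUG Met / AUG Met — identical.
Codon 2: GAC Asp / GAC Asp — identical.
Codon 3: ACG Thr / ACG Thr — identical.
Codon 4: ACA Thr / CAA Gln — nonsynonymous.
Codon 5: CAA Gln / UUU Phe — nonsynonymous.
Codon 6: GGA Gly / GGA Gly — identical.
Synonymous differences: 0.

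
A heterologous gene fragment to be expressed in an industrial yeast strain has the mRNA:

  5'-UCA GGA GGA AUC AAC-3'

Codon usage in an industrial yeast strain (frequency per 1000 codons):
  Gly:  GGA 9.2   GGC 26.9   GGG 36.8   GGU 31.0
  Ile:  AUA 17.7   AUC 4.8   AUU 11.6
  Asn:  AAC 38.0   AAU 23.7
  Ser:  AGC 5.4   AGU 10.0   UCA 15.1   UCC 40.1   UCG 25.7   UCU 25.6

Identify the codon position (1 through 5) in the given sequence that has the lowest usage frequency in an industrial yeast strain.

Codon 1 UCA (Ser): 15.1 per 1000.
Codon 2 GGA (Gly): 9.2 per 1000.
Codon 3 GGA (Gly): 9.2 per 1000.
Codon 4 AUC (Ile): 4.8 per 1000.
Codon 5 AAC (Asn): 38.0 per 1000.
Lowest frequency is 4.8 at codon 4.

4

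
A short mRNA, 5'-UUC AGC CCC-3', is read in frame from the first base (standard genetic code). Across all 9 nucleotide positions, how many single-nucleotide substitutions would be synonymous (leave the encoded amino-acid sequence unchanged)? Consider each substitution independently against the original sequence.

5

Codon 1 (UUC, Phe): 1 synonymous substitution.
Codon 2 (AGC, Ser): 1 synonymous substitution.
Codon 3 (CCC, Pro): 3 synonymous substitutions.
Total: 1 + 1 + 3 = 5.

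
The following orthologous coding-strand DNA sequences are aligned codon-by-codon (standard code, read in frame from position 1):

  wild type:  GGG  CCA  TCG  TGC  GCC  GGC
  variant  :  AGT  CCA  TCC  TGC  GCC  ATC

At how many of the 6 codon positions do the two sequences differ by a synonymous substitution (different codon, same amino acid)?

1

Codon 1: GGG Gly / AGT Ser — nonsynonymous.
Codon 2: CCA Pro / CCA Pro — identical.
Codon 3: TCG Ser / TCC Ser — synonymous.
Codon 4: TGC Cys / TGC Cys — identical.
Codon 5: GCC Ala / GCC Ala — identical.
Codon 6: GGC Gly / ATC Ile — nonsynonymous.
Synonymous differences: 1.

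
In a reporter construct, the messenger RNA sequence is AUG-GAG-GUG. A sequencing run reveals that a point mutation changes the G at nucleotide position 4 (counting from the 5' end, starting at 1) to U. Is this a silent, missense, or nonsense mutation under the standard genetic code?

nonsense

Position 4 falls in codon 2: GAG → Glu.
After the substitution the codon is UAG → Stop.
The new codon is a stop codon, so this is a nonsense mutation.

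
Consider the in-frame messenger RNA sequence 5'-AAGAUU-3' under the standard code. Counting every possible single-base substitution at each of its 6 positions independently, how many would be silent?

Codon 1 (AAG, Lys): 1 synonymous substitution.
Codon 2 (AUU, Ile): 2 synonymous substitutions.
Total: 1 + 2 = 3.

3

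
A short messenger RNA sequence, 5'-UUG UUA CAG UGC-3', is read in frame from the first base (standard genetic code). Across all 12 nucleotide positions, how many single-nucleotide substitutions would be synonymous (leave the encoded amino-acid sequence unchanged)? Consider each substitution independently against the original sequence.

Codon 1 (UUG, Leu): 2 synonymous substitutions.
Codon 2 (UUA, Leu): 2 synonymous substitutions.
Codon 3 (CAG, Gln): 1 synonymous substitution.
Codon 4 (UGC, Cys): 1 synonymous substitution.
Total: 2 + 2 + 1 + 1 = 6.

6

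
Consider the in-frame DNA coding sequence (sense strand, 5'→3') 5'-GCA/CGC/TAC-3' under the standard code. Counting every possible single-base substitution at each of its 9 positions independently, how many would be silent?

7

Codon 1 (GCA, Ala): 3 synonymous substitutions.
Codon 2 (CGC, Arg): 3 synonymous substitutions.
Codon 3 (TAC, Tyr): 1 synonymous substitution.
Total: 3 + 3 + 1 = 7.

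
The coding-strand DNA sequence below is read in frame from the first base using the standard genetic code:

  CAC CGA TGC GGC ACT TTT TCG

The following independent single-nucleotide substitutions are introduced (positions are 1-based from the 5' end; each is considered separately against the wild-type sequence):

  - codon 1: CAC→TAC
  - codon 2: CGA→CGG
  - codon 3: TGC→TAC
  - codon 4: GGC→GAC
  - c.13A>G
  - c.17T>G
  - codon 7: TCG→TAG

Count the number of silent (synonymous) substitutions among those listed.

Codon 1: CAC (His) → TAC (Tyr) — missense.
Codon 2: CGA (Arg) → CGG (Arg) — synonymous.
Codon 3: TGC (Cys) → TAC (Tyr) — missense.
Codon 4: GGC (Gly) → GAC (Asp) — missense.
Codon 5: ACT (Thr) → GCT (Ala) — missense.
Codon 6: TTT (Phe) → TGT (Cys) — missense.
Codon 7: TCG (Ser) → TAG (Stop) — nonsense.
Synonymous: 1 of 7.

1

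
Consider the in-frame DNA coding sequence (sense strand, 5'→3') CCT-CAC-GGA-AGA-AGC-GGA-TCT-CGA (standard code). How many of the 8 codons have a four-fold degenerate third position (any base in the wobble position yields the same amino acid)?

Codon 1 CCT (Pro): third position 4-fold.
Codon 2 CAC (His): third position 2-fold.
Codon 3 GGA (Gly): third position 4-fold.
Codon 4 AGA (Arg): third position 2-fold.
Codon 5 AGC (Ser): third position 2-fold.
Codon 6 GGA (Gly): third position 4-fold.
Codon 7 TCT (Ser): third position 4-fold.
Codon 8 CGA (Arg): third position 4-fold.
Four-fold degenerate third positions: 5.

5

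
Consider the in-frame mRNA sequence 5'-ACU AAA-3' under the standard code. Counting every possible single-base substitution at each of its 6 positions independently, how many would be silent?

4

Codon 1 (ACU, Thr): 3 synonymous substitutions.
Codon 2 (AAA, Lys): 1 synonymous substitution.
Total: 3 + 1 = 4.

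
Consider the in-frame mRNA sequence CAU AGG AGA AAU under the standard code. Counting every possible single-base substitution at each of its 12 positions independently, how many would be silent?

6

Codon 1 (CAU, His): 1 synonymous substitution.
Codon 2 (AGG, Arg): 2 synonymous substitutions.
Codon 3 (AGA, Arg): 2 synonymous substitutions.
Codon 4 (AAU, Asn): 1 synonymous substitution.
Total: 1 + 2 + 2 + 1 = 6.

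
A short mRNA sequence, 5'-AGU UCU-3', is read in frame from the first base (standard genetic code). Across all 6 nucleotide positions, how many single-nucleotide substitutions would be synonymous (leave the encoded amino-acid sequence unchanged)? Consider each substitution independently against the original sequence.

4

Codon 1 (AGU, Ser): 1 synonymous substitution.
Codon 2 (UCU, Ser): 3 synonymous substitutions.
Total: 1 + 3 = 4.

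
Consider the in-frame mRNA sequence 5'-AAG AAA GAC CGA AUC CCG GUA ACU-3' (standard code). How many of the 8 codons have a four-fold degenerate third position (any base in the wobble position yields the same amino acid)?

4

Codon 1 AAG (Lys): third position 2-fold.
Codon 2 AAA (Lys): third position 2-fold.
Codon 3 GAC (Asp): third position 2-fold.
Codon 4 CGA (Arg): third position 4-fold.
Codon 5 AUC (Ile): third position 3-fold.
Codon 6 CCG (Pro): third position 4-fold.
Codon 7 GUA (Val): third position 4-fold.
Codon 8 ACU (Thr): third position 4-fold.
Four-fold degenerate third positions: 4.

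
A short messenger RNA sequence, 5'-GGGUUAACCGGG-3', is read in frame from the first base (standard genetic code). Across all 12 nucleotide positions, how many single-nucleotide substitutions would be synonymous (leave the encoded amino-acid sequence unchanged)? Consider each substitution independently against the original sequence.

11

Codon 1 (GGG, Gly): 3 synonymous substitutions.
Codon 2 (UUA, Leu): 2 synonymous substitutions.
Codon 3 (ACC, Thr): 3 synonymous substitutions.
Codon 4 (GGG, Gly): 3 synonymous substitutions.
Total: 3 + 2 + 3 + 3 = 11.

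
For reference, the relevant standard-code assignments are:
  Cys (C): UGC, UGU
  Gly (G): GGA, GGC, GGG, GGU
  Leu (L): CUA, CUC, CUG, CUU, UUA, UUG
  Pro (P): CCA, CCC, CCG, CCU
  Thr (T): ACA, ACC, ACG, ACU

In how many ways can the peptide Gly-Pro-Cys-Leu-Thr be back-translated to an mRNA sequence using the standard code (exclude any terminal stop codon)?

Gly: 4 codons.
Pro: 4 codons.
Cys: 2 codons.
Leu: 6 codons.
Thr: 4 codons.
4 × 4 × 2 × 6 × 4 = 768.

768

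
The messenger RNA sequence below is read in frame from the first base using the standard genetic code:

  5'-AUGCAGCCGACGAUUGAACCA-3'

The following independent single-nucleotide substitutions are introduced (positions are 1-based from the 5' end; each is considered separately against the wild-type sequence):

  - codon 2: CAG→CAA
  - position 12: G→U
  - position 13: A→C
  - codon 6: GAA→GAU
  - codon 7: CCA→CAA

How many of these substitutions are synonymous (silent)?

Codon 2: CAG (Gln) → CAA (Gln) — synonymous.
Codon 4: ACG (Thr) → ACU (Thr) — synonymous.
Codon 5: AUU (Ile) → CUU (Leu) — missense.
Codon 6: GAA (Glu) → GAU (Asp) — missense.
Codon 7: CCA (Pro) → CAA (Gln) — missense.
Synonymous: 2 of 5.

2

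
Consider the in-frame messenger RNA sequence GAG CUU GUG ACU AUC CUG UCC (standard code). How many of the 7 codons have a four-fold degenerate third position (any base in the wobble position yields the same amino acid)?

Codon 1 GAG (Glu): third position 2-fold.
Codon 2 CUU (Leu): third position 4-fold.
Codon 3 GUG (Val): third position 4-fold.
Codon 4 ACU (Thr): third position 4-fold.
Codon 5 AUC (Ile): third position 3-fold.
Codon 6 CUG (Leu): third position 4-fold.
Codon 7 UCC (Ser): third position 4-fold.
Four-fold degenerate third positions: 5.

5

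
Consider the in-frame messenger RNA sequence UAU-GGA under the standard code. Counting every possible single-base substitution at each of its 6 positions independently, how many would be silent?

4

Codon 1 (UAU, Tyr): 1 synonymous substitution.
Codon 2 (GGA, Gly): 3 synonymous substitutions.
Total: 1 + 3 = 4.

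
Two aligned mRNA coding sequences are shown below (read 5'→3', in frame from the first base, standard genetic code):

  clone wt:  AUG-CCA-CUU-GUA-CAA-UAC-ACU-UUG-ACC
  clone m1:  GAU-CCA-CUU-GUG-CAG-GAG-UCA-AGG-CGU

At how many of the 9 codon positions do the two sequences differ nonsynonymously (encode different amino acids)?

5

Codon 1: AUG Met / GAU Asp — nonsynonymous.
Codon 2: CCA Pro / CCA Pro — identical.
Codon 3: CUU Leu / CUU Leu — identical.
Codon 4: GUA Val / GUG Val — synonymous.
Codon 5: CAA Gln / CAG Gln — synonymous.
Codon 6: UAC Tyr / GAG Glu — nonsynonymous.
Codon 7: ACU Thr / UCA Ser — nonsynonymous.
Codon 8: UUG Leu / AGG Arg — nonsynonymous.
Codon 9: ACC Thr / CGU Arg — nonsynonymous.
Nonsynonymous differences: 5.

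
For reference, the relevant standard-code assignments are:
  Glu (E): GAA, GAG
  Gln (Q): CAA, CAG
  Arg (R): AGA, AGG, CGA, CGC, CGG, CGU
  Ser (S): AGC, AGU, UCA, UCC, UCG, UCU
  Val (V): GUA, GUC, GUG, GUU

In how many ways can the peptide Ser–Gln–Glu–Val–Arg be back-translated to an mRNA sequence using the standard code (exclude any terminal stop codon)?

576

Ser: 6 codons.
Gln: 2 codons.
Glu: 2 codons.
Val: 4 codons.
Arg: 6 codons.
6 × 2 × 2 × 4 × 6 = 576.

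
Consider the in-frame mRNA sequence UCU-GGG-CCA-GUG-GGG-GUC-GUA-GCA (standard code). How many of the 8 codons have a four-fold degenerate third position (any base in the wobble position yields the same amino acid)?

Codon 1 UCU (Ser): third position 4-fold.
Codon 2 GGG (Gly): third position 4-fold.
Codon 3 CCA (Pro): third position 4-fold.
Codon 4 GUG (Val): third position 4-fold.
Codon 5 GGG (Gly): third position 4-fold.
Codon 6 GUC (Val): third position 4-fold.
Codon 7 GUA (Val): third position 4-fold.
Codon 8 GCA (Ala): third position 4-fold.
Four-fold degenerate third positions: 8.

8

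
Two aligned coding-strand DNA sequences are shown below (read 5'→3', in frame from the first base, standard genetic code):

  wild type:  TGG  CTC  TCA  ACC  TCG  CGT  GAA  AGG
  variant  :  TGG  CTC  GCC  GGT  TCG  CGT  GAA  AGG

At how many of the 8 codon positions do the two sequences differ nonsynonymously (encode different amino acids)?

2

Codon 1: TGG Trp / TGG Trp — identical.
Codon 2: CTC Leu / CTC Leu — identical.
Codon 3: TCA Ser / GCC Ala — nonsynonymous.
Codon 4: ACC Thr / GGT Gly — nonsynonymous.
Codon 5: TCG Ser / TCG Ser — identical.
Codon 6: CGT Arg / CGT Arg — identical.
Codon 7: GAA Glu / GAA Glu — identical.
Codon 8: AGG Arg / AGG Arg — identical.
Nonsynonymous differences: 2.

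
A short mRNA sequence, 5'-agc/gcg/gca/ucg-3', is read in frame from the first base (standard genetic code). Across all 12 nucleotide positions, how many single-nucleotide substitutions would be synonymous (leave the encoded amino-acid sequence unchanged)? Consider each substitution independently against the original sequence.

10

Codon 1 (AGC, Ser): 1 synonymous substitution.
Codon 2 (GCG, Ala): 3 synonymous substitutions.
Codon 3 (GCA, Ala): 3 synonymous substitutions.
Codon 4 (UCG, Ser): 3 synonymous substitutions.
Total: 1 + 3 + 3 + 3 = 10.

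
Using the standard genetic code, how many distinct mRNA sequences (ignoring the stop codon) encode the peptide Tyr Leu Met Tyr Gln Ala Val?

768

Tyr: 2 codons.
Leu: 6 codons.
Met: 1 codon.
Tyr: 2 codons.
Gln: 2 codons.
Ala: 4 codons.
Val: 4 codons.
2 × 6 × 1 × 2 × 2 × 4 × 4 = 768.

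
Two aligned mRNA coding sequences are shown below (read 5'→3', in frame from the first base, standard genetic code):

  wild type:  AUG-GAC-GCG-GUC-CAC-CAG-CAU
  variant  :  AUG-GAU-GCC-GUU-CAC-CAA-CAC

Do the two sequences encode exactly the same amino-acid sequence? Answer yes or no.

yes

Codon 1: AUG Met / AUG Met — identical.
Codon 2: GAC Asp / GAU Asp — synonymous.
Codon 3: GCG Ala / GCC Ala — synonymous.
Codon 4: GUC Val / GUU Val — synonymous.
Codon 5: CAC His / CAC His — identical.
Codon 6: CAG Gln / CAA Gln — synonymous.
Codon 7: CAU His / CAC His — synonymous.
Nonsynonymous differences: 0 → same protein.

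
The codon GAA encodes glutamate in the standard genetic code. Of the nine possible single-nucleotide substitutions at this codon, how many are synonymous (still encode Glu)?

1

Position 1: none → 0 synonymous.
Position 2: none → 0 synonymous.
Position 3: GAG → 1 synonymous.
Total: 0 + 0 + 1 = 1.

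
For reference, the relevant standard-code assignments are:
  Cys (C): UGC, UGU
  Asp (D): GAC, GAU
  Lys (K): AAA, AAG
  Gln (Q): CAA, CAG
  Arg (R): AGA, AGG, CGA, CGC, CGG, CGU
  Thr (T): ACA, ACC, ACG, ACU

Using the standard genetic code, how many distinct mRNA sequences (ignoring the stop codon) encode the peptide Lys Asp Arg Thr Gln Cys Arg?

Lys: 2 codons.
Asp: 2 codons.
Arg: 6 codons.
Thr: 4 codons.
Gln: 2 codons.
Cys: 2 codons.
Arg: 6 codons.
2 × 2 × 6 × 4 × 2 × 2 × 6 = 2304.

2304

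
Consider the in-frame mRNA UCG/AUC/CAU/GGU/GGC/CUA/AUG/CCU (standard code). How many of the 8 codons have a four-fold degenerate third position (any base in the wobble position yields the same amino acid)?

Codon 1 UCG (Ser): third position 4-fold.
Codon 2 AUC (Ile): third position 3-fold.
Codon 3 CAU (His): third position 2-fold.
Codon 4 GGU (Gly): third position 4-fold.
Codon 5 GGC (Gly): third position 4-fold.
Codon 6 CUA (Leu): third position 4-fold.
Codon 7 AUG (Met): third position 1-fold.
Codon 8 CCU (Pro): third position 4-fold.
Four-fold degenerate third positions: 5.

5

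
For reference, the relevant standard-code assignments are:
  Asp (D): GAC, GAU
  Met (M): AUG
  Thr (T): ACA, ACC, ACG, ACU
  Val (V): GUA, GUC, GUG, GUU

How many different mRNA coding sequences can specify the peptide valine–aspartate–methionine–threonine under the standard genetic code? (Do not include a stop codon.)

Val: 4 codons.
Asp: 2 codons.
Met: 1 codon.
Thr: 4 codons.
4 × 2 × 1 × 4 = 32.

32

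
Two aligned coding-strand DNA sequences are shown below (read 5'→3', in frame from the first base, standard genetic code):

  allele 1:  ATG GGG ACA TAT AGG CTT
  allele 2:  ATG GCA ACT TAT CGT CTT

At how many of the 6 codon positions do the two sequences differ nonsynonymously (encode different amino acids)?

Codon 1: ATG Met / ATG Met — identical.
Codon 2: GGG Gly / GCA Ala — nonsynonymous.
Codon 3: ACA Thr / ACT Thr — synonymous.
Codon 4: TAT Tyr / TAT Tyr — identical.
Codon 5: AGG Arg / CGT Arg — synonymous.
Codon 6: CTT Leu / CTT Leu — identical.
Nonsynonymous differences: 1.

1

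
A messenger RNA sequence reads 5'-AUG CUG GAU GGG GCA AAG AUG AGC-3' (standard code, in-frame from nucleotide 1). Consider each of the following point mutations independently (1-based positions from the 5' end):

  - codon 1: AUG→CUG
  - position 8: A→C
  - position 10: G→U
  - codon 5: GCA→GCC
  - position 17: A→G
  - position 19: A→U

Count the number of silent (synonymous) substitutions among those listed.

1

Codon 1: AUG (Met) → CUG (Leu) — missense.
Codon 3: GAU (Asp) → GCU (Ala) — missense.
Codon 4: GGG (Gly) → UGG (Trp) — missense.
Codon 5: GCA (Ala) → GCC (Ala) — synonymous.
Codon 6: AAG (Lys) → AGG (Arg) — missense.
Codon 7: AUG (Met) → UUG (Leu) — missense.
Synonymous: 1 of 6.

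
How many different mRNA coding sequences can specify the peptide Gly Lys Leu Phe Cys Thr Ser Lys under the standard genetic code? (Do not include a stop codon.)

Gly: 4 codons.
Lys: 2 codons.
Leu: 6 codons.
Phe: 2 codons.
Cys: 2 codons.
Thr: 4 codons.
Ser: 6 codons.
Lys: 2 codons.
4 × 2 × 6 × 2 × 2 × 4 × 6 × 2 = 9216.

9216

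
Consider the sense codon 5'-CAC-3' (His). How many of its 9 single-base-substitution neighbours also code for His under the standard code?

1

Position 1: none → 0 synonymous.
Position 2: none → 0 synonymous.
Position 3: CAU → 1 synonymous.
Total: 0 + 0 + 1 = 1.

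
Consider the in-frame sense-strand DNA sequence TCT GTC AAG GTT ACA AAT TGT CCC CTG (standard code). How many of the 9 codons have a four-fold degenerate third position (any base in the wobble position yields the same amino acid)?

6

Codon 1 TCT (Ser): third position 4-fold.
Codon 2 GTC (Val): third position 4-fold.
Codon 3 AAG (Lys): third position 2-fold.
Codon 4 GTT (Val): third position 4-fold.
Codon 5 ACA (Thr): third position 4-fold.
Codon 6 AAT (Asn): third position 2-fold.
Codon 7 TGT (Cys): third position 2-fold.
Codon 8 CCC (Pro): third position 4-fold.
Codon 9 CTG (Leu): third position 4-fold.
Four-fold degenerate third positions: 6.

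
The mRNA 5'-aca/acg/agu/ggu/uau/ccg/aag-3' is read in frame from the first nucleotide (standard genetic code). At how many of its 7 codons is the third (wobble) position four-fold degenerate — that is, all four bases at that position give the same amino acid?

Codon 1 ACA (Thr): third position 4-fold.
Codon 2 ACG (Thr): third position 4-fold.
Codon 3 AGU (Ser): third position 2-fold.
Codon 4 GGU (Gly): third position 4-fold.
Codon 5 UAU (Tyr): third position 2-fold.
Codon 6 CCG (Pro): third position 4-fold.
Codon 7 AAG (Lys): third position 2-fold.
Four-fold degenerate third positions: 4.

4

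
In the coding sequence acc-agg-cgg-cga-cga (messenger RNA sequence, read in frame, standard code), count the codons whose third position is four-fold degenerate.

4

Codon 1 ACC (Thr): third position 4-fold.
Codon 2 AGG (Arg): third position 2-fold.
Codon 3 CGG (Arg): third position 4-fold.
Codon 4 CGA (Arg): third position 4-fold.
Codon 5 CGA (Arg): third position 4-fold.
Four-fold degenerate third positions: 4.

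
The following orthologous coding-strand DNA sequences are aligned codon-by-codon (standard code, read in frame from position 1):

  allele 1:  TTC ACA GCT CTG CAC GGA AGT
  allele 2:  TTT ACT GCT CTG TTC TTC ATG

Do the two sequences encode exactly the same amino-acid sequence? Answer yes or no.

Codon 1: TTC Phe / TTT Phe — synonymous.
Codon 2: ACA Thr / ACT Thr — synonymous.
Codon 3: GCT Ala / GCT Ala — identical.
Codon 4: CTG Leu / CTG Leu — identical.
Codon 5: CAC His / TTC Phe — nonsynonymous.
Codon 6: GGA Gly / TTC Phe — nonsynonymous.
Codon 7: AGT Ser / ATG Met — nonsynonymous.
Nonsynonymous differences: 3 → different protein.

no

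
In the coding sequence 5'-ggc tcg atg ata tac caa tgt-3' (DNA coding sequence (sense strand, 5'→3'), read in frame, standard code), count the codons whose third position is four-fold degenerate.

Codon 1 GGC (Gly): third position 4-fold.
Codon 2 TCG (Ser): third position 4-fold.
Codon 3 ATG (Met): third position 1-fold.
Codon 4 ATA (Ile): third position 3-fold.
Codon 5 TAC (Tyr): third position 2-fold.
Codon 6 CAA (Gln): third position 2-fold.
Codon 7 TGT (Cys): third position 2-fold.
Four-fold degenerate third positions: 2.

2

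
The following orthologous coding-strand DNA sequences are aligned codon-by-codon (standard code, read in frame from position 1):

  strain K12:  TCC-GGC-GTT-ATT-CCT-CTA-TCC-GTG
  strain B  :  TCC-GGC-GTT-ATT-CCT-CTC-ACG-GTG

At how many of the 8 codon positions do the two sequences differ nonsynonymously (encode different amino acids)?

Codon 1: TCC Ser / TCC Ser — identical.
Codon 2: GGC Gly / GGC Gly — identical.
Codon 3: GTT Val / GTT Val — identical.
Codon 4: ATT Ile / ATT Ile — identical.
Codon 5: CCT Pro / CCT Pro — identical.
Codon 6: CTA Leu / CTC Leu — synonymous.
Codon 7: TCC Ser / ACG Thr — nonsynonymous.
Codon 8: GTG Val / GTG Val — identical.
Nonsynonymous differences: 1.

1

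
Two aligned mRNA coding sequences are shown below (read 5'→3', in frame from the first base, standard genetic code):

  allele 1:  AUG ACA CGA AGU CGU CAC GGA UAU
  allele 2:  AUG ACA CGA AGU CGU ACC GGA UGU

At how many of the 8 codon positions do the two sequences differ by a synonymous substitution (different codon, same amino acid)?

Codon 1: AUG Met / AUG Met — identical.
Codon 2: ACA Thr / ACA Thr — identical.
Codon 3: CGA Arg / CGA Arg — identical.
Codon 4: AGU Ser / AGU Ser — identical.
Codon 5: CGU Arg / CGU Arg — identical.
Codon 6: CAC His / ACC Thr — nonsynonymous.
Codon 7: GGA Gly / GGA Gly — identical.
Codon 8: UAU Tyr / UGU Cys — nonsynonymous.
Synonymous differences: 0.

0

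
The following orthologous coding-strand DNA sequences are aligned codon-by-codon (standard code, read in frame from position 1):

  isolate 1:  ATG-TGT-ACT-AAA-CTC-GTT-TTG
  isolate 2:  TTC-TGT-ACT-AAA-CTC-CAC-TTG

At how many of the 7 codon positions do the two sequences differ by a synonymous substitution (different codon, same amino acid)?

Codon 1: ATG Met / TTC Phe — nonsynonymous.
Codon 2: TGT Cys / TGT Cys — identical.
Codon 3: ACT Thr / ACT Thr — identical.
Codon 4: AAA Lys / AAA Lys — identical.
Codon 5: CTC Leu / CTC Leu — identical.
Codon 6: GTT Val / CAC His — nonsynonymous.
Codon 7: TTG Leu / TTG Leu — identical.
Synonymous differences: 0.

0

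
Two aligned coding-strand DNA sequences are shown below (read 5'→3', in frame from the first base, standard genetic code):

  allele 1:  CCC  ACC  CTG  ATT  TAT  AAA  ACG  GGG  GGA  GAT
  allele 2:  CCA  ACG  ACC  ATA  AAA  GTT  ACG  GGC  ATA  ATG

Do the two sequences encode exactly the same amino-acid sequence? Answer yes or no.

no

Codon 1: CCC Pro / CCA Pro — synonymous.
Codon 2: ACC Thr / ACG Thr — synonymous.
Codon 3: CTG Leu / ACC Thr — nonsynonymous.
Codon 4: ATT Ile / ATA Ile — synonymous.
Codon 5: TAT Tyr / AAA Lys — nonsynonymous.
Codon 6: AAA Lys / GTT Val — nonsynonymous.
Codon 7: ACG Thr / ACG Thr — identical.
Codon 8: GGG Gly / GGC Gly — synonymous.
Codon 9: GGA Gly / ATA Ile — nonsynonymous.
Codon 10: GAT Asp / ATG Met — nonsynonymous.
Nonsynonymous differences: 5 → different protein.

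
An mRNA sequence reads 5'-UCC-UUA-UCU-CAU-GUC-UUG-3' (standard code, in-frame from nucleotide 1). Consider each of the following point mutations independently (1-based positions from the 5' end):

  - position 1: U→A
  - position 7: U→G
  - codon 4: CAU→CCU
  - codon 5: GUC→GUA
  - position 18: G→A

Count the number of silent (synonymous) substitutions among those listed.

2

Codon 1: UCC (Ser) → ACC (Thr) — missense.
Codon 3: UCU (Ser) → GCU (Ala) — missense.
Codon 4: CAU (His) → CCU (Pro) — missense.
Codon 5: GUC (Val) → GUA (Val) — synonymous.
Codon 6: UUG (Leu) → UUA (Leu) — synonymous.
Synonymous: 2 of 5.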